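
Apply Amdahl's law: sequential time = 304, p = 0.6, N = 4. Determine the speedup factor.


Amdahl's law: T_p = T × ((1-p) + p/N)
= 304 × ((1-0.6) + 0.6/4)
= 304 × (0.40 + 0.1500)
= 304 × 0.5500
= 167.20
Speedup = 304/167.20
= 1.82×


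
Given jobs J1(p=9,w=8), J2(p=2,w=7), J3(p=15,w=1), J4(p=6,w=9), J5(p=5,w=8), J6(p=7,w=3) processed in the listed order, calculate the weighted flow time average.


Completion times:
  J1: C=9, w×C=8×9=72
  J2: C=11, w×C=7×11=77
  J3: C=26, w×C=1×26=26
  J4: C=32, w×C=9×32=288
  J5: C=37, w×C=8×37=296
  J6: C=44, w×C=3×44=132
Sum w×C = 891
Sum w = 36
Weighted avg = 891/36
= 24.75


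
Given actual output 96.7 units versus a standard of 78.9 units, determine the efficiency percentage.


Efficiency = (actual / standard) × 100
= (96.7 / 78.9) × 100
= 122.6%


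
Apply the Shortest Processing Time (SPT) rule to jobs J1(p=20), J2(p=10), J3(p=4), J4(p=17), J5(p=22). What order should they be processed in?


SPT: sort by shortest processing time
  J3: p=4
  J2: p=10
  J4: p=17
  J1: p=20
  J5: p=22
Order: J3 → J2 → J4 → J1 → J5


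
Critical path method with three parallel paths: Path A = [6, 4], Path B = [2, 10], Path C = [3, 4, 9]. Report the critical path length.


Path A: 6 + 4 = 10
Path B: 2 + 10 = 12
Path C: 3 + 4 + 9 = 16
Critical path = longest = max(10, 12, 16)
= 16 (Path C)


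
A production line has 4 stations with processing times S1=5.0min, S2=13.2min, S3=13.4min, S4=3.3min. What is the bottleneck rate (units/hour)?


Bottleneck = longest station time
Station times: [5.0, 13.2, 13.4, 3.3]
Max = 13.4 min
Rate = 60 / 13.4
= 4.48 units/hour (bottleneck: 13.4min)


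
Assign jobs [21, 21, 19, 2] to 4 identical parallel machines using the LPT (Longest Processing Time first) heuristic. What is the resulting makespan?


Jobs (LPT sorted): [21, 21, 19, 2]
Machines: 4
  J=21 → Machine 1 (load: 0+21=21)
  J=21 → Machine 2 (load: 0+21=21)
  J=19 → Machine 3 (load: 0+19=19)
  J=2 → Machine 4 (load: 0+2=2)
Machine loads: [21, 21, 19, 2]
Makespan = max = 21 time units


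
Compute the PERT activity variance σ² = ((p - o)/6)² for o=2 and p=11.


σ² = ((p - o) / 6)² = (p - o)² / 36
= (11 - 2)² / 36
= 9² / 36
= 81 / 36
= 2.2500


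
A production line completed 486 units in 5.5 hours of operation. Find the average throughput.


Throughput = units / time
= 486 / 5.5
= 88.4 units/hour


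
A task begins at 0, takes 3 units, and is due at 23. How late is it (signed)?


Completion = 0 + 3 = 3
Lateness = C - d = 3 - 23
= -20


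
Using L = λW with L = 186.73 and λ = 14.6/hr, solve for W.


Little's law: L = λW → W = L / λ
= 186.73 / 14.6
= 12.79 hours


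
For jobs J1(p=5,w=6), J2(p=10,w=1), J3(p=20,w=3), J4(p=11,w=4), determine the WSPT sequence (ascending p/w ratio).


WSPT (Smith's rule): sort by p/w ascending
  J1: p/w = 5/6 = 0.833
  J4: p/w = 11/4 = 2.750
  J3: p/w = 20/3 = 6.667
  J2: p/w = 10/1 = 10.000
Order: J1 → J4 → J3 → J2


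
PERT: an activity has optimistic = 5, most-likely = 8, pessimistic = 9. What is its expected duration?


te = (o + 4m + p) / 6
= (5 + 4×8 + 9) / 6
= (5 + 32 + 9) / 6
= 46 / 6
= 7.67


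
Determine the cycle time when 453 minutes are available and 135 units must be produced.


Cycle time = available time / demand
= 453 / 135
= 3.36 min/unit


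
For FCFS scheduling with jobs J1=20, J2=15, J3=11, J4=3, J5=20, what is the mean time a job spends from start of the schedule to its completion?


Completion times:
  J1: completes at 20
  J2: completes at 35
  J3: completes at 46
  J4: completes at 49
  J5: completes at 69
Sum = 219
Average = 219/5
= 43.80


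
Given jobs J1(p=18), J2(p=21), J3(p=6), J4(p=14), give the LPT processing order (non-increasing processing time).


LPT: sort by longest processing time first
  J2: p=21
  J1: p=18
  J4: p=14
  J3: p=6
Order: J2 → J1 → J4 → J3


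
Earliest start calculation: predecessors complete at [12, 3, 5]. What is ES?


ES = max of all predecessor completion times
Predecessors: [12, 3, 5]
ES = max(12, 3, 5)
= 12


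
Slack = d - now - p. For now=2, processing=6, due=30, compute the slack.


Slack = due - current_time - processing
= 30 - 2 - 6
= 22


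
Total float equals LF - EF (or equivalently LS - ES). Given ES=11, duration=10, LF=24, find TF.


EF = ES + duration = 11 + 10 = 21
LS = LF - duration = 24 - 10 = 14
Total Float = LF - EF = 24 - 21
(or LS - ES = 14 - 11)
= 3


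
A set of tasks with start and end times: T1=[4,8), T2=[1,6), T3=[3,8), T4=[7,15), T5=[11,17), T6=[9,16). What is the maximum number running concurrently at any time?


Check each time point for overlaps:
  t=4: 3 tasks active (T1, T2, T3)
Max concurrent = 3


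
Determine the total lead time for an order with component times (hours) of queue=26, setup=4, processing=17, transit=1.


Lead time = queue + setup + processing + transit
= 26 + 4 + 17 + 1
= 48 hours


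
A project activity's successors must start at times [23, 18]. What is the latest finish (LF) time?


LF = min of all successor start times
Successors start at: [23, 18]
LF = min(23, 18)
= 18


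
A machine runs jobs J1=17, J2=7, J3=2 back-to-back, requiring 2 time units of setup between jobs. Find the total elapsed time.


Makespan = Σ processing + (n-1) × setup
= (17 + 7 + 2) + (3-1)×2
= 26 + 4
= 30 time units


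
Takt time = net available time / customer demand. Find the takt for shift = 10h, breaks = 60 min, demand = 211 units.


Available = 10×60 - 60 = 540 min
Takt time = 540 / 211
= 2.56 min/unit


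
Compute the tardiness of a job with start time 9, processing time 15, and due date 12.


Completion = start + processing = 9 + 15 = 24
Tardiness = max(0, C - d) = max(0, 24 - 12)
= max(0, 12)
= 12


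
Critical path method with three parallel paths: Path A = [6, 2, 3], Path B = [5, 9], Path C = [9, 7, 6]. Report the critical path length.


Path A: 6 + 2 + 3 = 11
Path B: 5 + 9 = 14
Path C: 9 + 7 + 6 = 22
Critical path = longest = max(11, 14, 22)
= 22 (Path C)


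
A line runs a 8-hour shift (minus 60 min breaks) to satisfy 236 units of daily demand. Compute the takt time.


Available = 8×60 - 60 = 420 min
Takt time = 420 / 236
= 1.78 min/unit


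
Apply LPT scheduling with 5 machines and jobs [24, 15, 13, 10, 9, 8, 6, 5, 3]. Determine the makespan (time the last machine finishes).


Jobs (LPT sorted): [24, 15, 13, 10, 9, 8, 6, 5, 3]
Machines: 5
  J=24 → Machine 1 (load: 0+24=24)
  J=15 → Machine 2 (load: 0+15=15)
  J=13 → Machine 3 (load: 0+13=13)
  J=10 → Machine 4 (load: 0+10=10)
  J=9 → Machine 5 (load: 0+9=9)
  J=8 → Machine 5 (load: 9+8=17)
  J=6 → Machine 4 (load: 10+6=16)
  J=5 → Machine 3 (load: 13+5=18)
  J=3 → Machine 2 (load: 15+3=18)
Machine loads: [24, 18, 18, 16, 17]
Makespan = max = 24 time units


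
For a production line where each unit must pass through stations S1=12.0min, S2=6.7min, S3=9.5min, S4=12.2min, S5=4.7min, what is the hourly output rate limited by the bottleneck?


Bottleneck = longest station time
Station times: [12.0, 6.7, 9.5, 12.2, 4.7]
Max = 12.2 min
Rate = 60 / 12.2
= 4.92 units/hour (bottleneck: 12.2min)


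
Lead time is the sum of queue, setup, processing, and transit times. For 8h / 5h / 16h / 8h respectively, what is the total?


Lead time = queue + setup + processing + transit
= 8 + 5 + 16 + 8
= 37 hours


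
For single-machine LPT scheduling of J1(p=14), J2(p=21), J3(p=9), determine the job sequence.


LPT: sort by longest processing time first
  J2: p=21
  J1: p=14
  J3: p=9
Order: J2 → J1 → J3


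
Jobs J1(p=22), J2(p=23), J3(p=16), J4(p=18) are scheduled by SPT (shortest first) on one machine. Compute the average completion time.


SPT order: J3 → J4 → J1 → J2
Completion times:
  J3: C=16
  J4: C=34
  J1: C=56
  J2: C=79
Sum = 185, n = 4
Mean flow = 185/4
= 46.25


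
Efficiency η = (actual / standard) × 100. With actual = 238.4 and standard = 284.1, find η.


Efficiency = (actual / standard) × 100
= (238.4 / 284.1) × 100
= 83.9%


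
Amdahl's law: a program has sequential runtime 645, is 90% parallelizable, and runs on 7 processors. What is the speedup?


Amdahl's law: T_p = T × ((1-p) + p/N)
= 645 × ((1-0.9) + 0.9/7)
= 645 × (0.10 + 0.1286)
= 645 × 0.2286
= 147.43
Speedup = 645/147.43
= 4.38×


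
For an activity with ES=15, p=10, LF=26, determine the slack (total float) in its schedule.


EF = ES + duration = 15 + 10 = 25
LS = LF - duration = 26 - 10 = 16
Total Float = LF - EF = 26 - 25
(or LS - ES = 16 - 15)
= 1


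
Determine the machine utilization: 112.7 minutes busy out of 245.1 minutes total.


Utilization = busy / total × 100
= 112.7 / 245.1 × 100
= 46.0%


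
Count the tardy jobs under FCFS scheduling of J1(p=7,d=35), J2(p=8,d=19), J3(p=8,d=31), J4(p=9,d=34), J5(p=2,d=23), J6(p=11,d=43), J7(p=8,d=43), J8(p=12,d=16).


Completion vs due date:
  J1: C=7, d=35 → on time
  J2: C=15, d=19 → on time
  J3: C=23, d=31 → on time
  J4: C=32, d=34 → on time
  J5: C=34, d=23 → TARDY
  J6: C=45, d=43 → TARDY
  J7: C=53, d=43 → TARDY
  J8: C=65, d=16 → TARDY
Tardy jobs: J5, J6, J7, J8
Count = 4


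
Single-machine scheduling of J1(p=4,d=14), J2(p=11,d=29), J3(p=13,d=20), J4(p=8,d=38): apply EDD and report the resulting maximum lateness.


EDD order: J1 → J3 → J2 → J4
Completion and lateness:
  J1: C=4, d=14, L=4-14=-10
  J3: C=17, d=20, L=17-20=-3
  J2: C=28, d=29, L=28-29=-1
  J4: C=36, d=38, L=36-38=-2
Lmax = max(-10, -3, -1, -2)
= -1


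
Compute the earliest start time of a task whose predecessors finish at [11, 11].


ES = max of all predecessor completion times
Predecessors: [11, 11]
ES = max(11, 11)
= 11


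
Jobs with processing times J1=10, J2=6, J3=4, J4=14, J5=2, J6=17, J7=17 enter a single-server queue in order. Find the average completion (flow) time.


Completion times:
  J1: completes at 10
  J2: completes at 16
  J3: completes at 20
  J4: completes at 34
  J5: completes at 36
  J6: completes at 53
  J7: completes at 70
Sum = 239
Average = 239/7
= 34.14


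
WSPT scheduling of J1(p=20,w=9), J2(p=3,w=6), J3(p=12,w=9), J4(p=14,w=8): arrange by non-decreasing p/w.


WSPT (Smith's rule): sort by p/w ascending
  J2: p/w = 3/6 = 0.500
  J3: p/w = 12/9 = 1.333
  J4: p/w = 14/8 = 1.750
  J1: p/w = 20/9 = 2.222
Order: J2 → J3 → J4 → J1


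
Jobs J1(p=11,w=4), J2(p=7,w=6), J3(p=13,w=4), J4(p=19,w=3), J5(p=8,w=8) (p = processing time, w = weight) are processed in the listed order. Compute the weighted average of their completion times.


Completion times:
  J1: C=11, w×C=4×11=44
  J2: C=18, w×C=6×18=108
  J3: C=31, w×C=4×31=124
  J4: C=50, w×C=3×50=150
  J5: C=58, w×C=8×58=464
Sum w×C = 890
Sum w = 25
Weighted avg = 890/25
= 35.60


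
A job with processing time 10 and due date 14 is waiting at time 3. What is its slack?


Slack = due - current_time - processing
= 14 - 3 - 10
= 1


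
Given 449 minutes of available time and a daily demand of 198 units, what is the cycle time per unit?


Cycle time = available time / demand
= 449 / 198
= 2.27 min/unit


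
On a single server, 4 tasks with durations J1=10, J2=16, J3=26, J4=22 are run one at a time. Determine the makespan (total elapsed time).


Sequential makespan: sum all processing times
= 10 + 16 + 26 + 22
= 74 time units


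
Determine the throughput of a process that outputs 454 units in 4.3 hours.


Throughput = units / time
= 454 / 4.3
= 105.6 units/hour


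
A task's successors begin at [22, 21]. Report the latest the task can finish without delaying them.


LF = min of all successor start times
Successors start at: [22, 21]
LF = min(22, 21)
= 21


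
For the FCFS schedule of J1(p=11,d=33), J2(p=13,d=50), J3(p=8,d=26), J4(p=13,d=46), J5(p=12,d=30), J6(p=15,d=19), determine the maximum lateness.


Lateness per job (L = C - d):
  J1: C=11, d=33, L=-22
  J2: C=24, d=50, L=-26
  J3: C=32, d=26, L=6
  J4: C=45, d=46, L=-1
  J5: C=57, d=30, L=27
  J6: C=72, d=19, L=53
Lmax = max(-22, -26, 6, -1, 27, 53)
= 53


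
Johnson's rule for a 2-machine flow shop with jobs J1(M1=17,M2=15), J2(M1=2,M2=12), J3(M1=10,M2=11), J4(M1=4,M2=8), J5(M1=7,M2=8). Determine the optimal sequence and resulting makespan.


Johnson's rule:
Group 1 (M1≤M2, sort by M1): ['J2', 'J4', 'J5', 'J3']
Group 2 (M1>M2, sort desc M2): ['J1']
Sequence: J2 → J4 → J5 → J3 → J1
Makespan calculation:
  J2: M1 done=2, M2 done=14
  J4: M1 done=6, M2 done=22
  J5: M1 done=13, M2 done=30
  J3: M1 done=23, M2 done=41
  J1: M1 done=40, M2 done=56
= Sequence: J2 → J4 → J5 → J3 → J1, Makespan: 56


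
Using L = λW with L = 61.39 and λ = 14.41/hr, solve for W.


Little's law: L = λW → W = L / λ
= 61.39 / 14.41
= 4.26 hours


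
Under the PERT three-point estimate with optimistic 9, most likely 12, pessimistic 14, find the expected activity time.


te = (o + 4m + p) / 6
= (9 + 4×12 + 14) / 6
= (9 + 48 + 14) / 6
= 71 / 6
= 11.83


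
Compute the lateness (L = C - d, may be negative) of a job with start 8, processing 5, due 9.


Completion = 8 + 5 = 13
Lateness = C - d = 13 - 9
= 4


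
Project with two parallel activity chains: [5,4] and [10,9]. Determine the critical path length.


Path A: 5 + 4 = 9
Path B: 10 + 9 = 19
Critical path = longest = max(9, 19)
= 19 (Path B)


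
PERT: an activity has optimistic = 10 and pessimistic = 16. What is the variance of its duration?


σ² = ((p - o) / 6)² = (p - o)² / 36
= (16 - 10)² / 36
= 6² / 36
= 36 / 36
= 1.0000


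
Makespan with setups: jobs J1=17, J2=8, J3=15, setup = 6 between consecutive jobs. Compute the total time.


Makespan = Σ processing + (n-1) × setup
= (17 + 8 + 15) + (3-1)×6
= 40 + 12
= 52 time units


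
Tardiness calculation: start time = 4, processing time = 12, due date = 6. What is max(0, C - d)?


Completion = start + processing = 4 + 12 = 16
Tardiness = max(0, C - d) = max(0, 16 - 6)
= max(0, 10)
= 10


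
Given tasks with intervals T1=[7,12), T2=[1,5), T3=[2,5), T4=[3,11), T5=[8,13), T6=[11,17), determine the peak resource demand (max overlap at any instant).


Check each time point for overlaps:
  t=3: 3 tasks active (T2, T3, T4)
Max concurrent = 3


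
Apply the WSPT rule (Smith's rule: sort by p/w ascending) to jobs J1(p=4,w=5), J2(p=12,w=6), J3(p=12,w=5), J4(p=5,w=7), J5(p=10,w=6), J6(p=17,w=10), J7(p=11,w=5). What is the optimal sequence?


WSPT (Smith's rule): sort by p/w ascending
  J4: p/w = 5/7 = 0.714
  J1: p/w = 4/5 = 0.800
  J5: p/w = 10/6 = 1.667
  J6: p/w = 17/10 = 1.700
  J2: p/w = 12/6 = 2.000
  J7: p/w = 11/5 = 2.200
  J3: p/w = 12/5 = 2.400
Order: J4 → J1 → J5 → J6 → J2 → J7 → J3


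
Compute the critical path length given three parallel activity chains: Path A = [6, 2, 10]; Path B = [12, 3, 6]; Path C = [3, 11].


Path A: 6 + 2 + 10 = 18
Path B: 12 + 3 + 6 = 21
Path C: 3 + 11 = 14
Critical path = longest = max(18, 21, 14)
= 21 (Path B)


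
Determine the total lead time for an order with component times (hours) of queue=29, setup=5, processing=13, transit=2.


Lead time = queue + setup + processing + transit
= 29 + 5 + 13 + 2
= 49 hours


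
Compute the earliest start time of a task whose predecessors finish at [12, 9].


ES = max of all predecessor completion times
Predecessors: [12, 9]
ES = max(12, 9)
= 12


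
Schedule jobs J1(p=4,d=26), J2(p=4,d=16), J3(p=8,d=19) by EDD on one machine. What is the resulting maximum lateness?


EDD order: J2 → J3 → J1
Completion and lateness:
  J2: C=4, d=16, L=4-16=-12
  J3: C=12, d=19, L=12-19=-7
  J1: C=16, d=26, L=16-26=-10
Lmax = max(-12, -7, -10)
= -7


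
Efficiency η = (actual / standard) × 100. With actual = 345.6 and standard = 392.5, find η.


Efficiency = (actual / standard) × 100
= (345.6 / 392.5) × 100
= 88.1%


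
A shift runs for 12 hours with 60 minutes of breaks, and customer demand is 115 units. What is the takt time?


Available = 12×60 - 60 = 660 min
Takt time = 660 / 115
= 5.74 min/unit


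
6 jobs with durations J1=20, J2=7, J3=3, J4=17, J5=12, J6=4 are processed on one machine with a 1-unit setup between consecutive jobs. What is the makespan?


Makespan = Σ processing + (n-1) × setup
= (20 + 7 + 3 + 17 + 12 + 4) + (6-1)×1
= 63 + 5
= 68 time units


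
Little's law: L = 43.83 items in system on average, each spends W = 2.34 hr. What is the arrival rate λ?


Little's law: L = λW → λ = L / W
= 43.83 / 2.34
= 18.73 per hour


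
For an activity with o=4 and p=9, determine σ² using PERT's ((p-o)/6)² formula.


σ² = ((p - o) / 6)² = (p - o)² / 36
= (9 - 4)² / 36
= 5² / 36
= 25 / 36
= 0.6944


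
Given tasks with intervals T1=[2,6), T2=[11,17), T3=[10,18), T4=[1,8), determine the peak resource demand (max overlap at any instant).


Check each time point for overlaps:
  t=2: 2 tasks active (T1, T4)
Max concurrent = 2


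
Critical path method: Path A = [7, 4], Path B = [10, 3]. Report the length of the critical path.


Path A: 7 + 4 = 11
Path B: 10 + 3 = 13
Critical path = longest = max(11, 13)
= 13 (Path B)


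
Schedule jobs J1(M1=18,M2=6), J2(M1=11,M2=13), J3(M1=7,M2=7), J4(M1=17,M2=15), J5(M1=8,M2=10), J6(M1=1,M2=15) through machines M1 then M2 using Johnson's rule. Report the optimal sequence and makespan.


Johnson's rule:
Group 1 (M1≤M2, sort by M1): ['J6', 'J3', 'J5', 'J2']
Group 2 (M1>M2, sort desc M2): ['J4', 'J1']
Sequence: J6 → J3 → J5 → J2 → J4 → J1
Makespan calculation:
  J6: M1 done=1, M2 done=16
  J3: M1 done=8, M2 done=23
  J5: M1 done=16, M2 done=33
  J2: M1 done=27, M2 done=46
  J4: M1 done=44, M2 done=61
  J1: M1 done=62, M2 done=68
= Sequence: J6 → J3 → J5 → J2 → J4 → J1, Makespan: 68


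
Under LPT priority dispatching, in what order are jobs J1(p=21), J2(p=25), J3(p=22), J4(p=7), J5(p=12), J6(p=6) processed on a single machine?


LPT: sort by longest processing time first
  J2: p=25
  J3: p=22
  J1: p=21
  J5: p=12
  J4: p=7
  J6: p=6
Order: J2 → J3 → J1 → J5 → J4 → J6


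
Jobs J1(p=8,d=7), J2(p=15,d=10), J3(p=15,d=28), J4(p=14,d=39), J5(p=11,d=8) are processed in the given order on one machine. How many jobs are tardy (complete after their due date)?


Completion vs due date:
  J1: C=8, d=7 → TARDY
  J2: C=23, d=10 → TARDY
  J3: C=38, d=28 → TARDY
  J4: C=52, d=39 → TARDY
  J5: C=63, d=8 → TARDY
Tardy jobs: J1, J2, J3, J4, J5
Count = 5


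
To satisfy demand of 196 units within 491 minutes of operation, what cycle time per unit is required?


Cycle time = available time / demand
= 491 / 196
= 2.51 min/unit


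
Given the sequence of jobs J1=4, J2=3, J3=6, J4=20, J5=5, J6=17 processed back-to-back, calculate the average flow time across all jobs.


Completion times:
  J1: completes at 4
  J2: completes at 7
  J3: completes at 13
  J4: completes at 33
  J5: completes at 38
  J6: completes at 55
Sum = 150
Average = 150/6
= 25.00


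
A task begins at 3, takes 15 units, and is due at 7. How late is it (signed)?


Completion = 3 + 15 = 18
Lateness = C - d = 18 - 7
= 11


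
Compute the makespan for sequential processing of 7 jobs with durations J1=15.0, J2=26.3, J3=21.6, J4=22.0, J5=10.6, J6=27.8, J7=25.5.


Sequential makespan: sum all processing times
= 15.0 + 26.3 + 21.6 + 22.0 + 10.6 + 27.8 + 25.5
= 148.8 time units


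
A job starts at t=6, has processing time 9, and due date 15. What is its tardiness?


Completion = start + processing = 6 + 9 = 15
Tardiness = max(0, C - d) = max(0, 15 - 15)
= max(0, 0)
= 0


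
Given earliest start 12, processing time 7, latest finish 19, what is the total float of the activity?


EF = ES + duration = 12 + 7 = 19
LS = LF - duration = 19 - 7 = 12
Total Float = LF - EF = 19 - 19
(or LS - ES = 12 - 12)
= 0


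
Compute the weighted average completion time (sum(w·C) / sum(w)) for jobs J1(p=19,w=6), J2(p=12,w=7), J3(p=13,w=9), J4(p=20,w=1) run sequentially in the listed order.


Completion times:
  J1: C=19, w×C=6×19=114
  J2: C=31, w×C=7×31=217
  J3: C=44, w×C=9×44=396
  J4: C=64, w×C=1×64=64
Sum w×C = 791
Sum w = 23
Weighted avg = 791/23
= 34.39


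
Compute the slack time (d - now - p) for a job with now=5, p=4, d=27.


Slack = due - current_time - processing
= 27 - 5 - 4
= 18


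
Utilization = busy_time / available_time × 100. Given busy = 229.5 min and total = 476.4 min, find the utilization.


Utilization = busy / total × 100
= 229.5 / 476.4 × 100
= 48.2%


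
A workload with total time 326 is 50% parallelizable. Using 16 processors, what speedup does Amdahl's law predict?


Amdahl's law: T_p = T × ((1-p) + p/N)
= 326 × ((1-0.5) + 0.5/16)
= 326 × (0.50 + 0.0312)
= 326 × 0.5312
= 173.19
Speedup = 326/173.19
= 1.88×


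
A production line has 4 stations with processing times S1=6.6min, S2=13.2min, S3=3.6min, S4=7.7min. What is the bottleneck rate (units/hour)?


Bottleneck = longest station time
Station times: [6.6, 13.2, 3.6, 7.7]
Max = 13.2 min
Rate = 60 / 13.2
= 4.55 units/hour (bottleneck: 13.2min)


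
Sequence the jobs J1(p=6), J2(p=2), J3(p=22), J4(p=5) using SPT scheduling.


SPT: sort by shortest processing time
  J2: p=2
  J4: p=5
  J1: p=6
  J3: p=22
Order: J2 → J4 → J1 → J3


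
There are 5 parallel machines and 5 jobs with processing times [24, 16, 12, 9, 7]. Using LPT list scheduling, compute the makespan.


Jobs (LPT sorted): [24, 16, 12, 9, 7]
Machines: 5
  J=24 → Machine 1 (load: 0+24=24)
  J=16 → Machine 2 (load: 0+16=16)
  J=12 → Machine 3 (load: 0+12=12)
  J=9 → Machine 4 (load: 0+9=9)
  J=7 → Machine 5 (load: 0+7=7)
Machine loads: [24, 16, 12, 9, 7]
Makespan = max = 24 time units


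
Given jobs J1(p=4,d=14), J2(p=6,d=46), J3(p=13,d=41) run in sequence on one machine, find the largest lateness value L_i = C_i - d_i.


Lateness per job (L = C - d):
  J1: C=4, d=14, L=-10
  J2: C=10, d=46, L=-36
  J3: C=23, d=41, L=-18
Lmax = max(-10, -36, -18)
= -10


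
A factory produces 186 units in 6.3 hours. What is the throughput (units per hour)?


Throughput = units / time
= 186 / 6.3
= 29.5 units/hour


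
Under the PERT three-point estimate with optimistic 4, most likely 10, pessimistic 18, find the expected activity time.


te = (o + 4m + p) / 6
= (4 + 4×10 + 18) / 6
= (4 + 40 + 18) / 6
= 62 / 6
= 10.33


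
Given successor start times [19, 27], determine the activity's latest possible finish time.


LF = min of all successor start times
Successors start at: [19, 27]
LF = min(19, 27)
= 19


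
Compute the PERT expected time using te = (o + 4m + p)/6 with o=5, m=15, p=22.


te = (o + 4m + p) / 6
= (5 + 4×15 + 22) / 6
= (5 + 60 + 22) / 6
= 87 / 6
= 14.50


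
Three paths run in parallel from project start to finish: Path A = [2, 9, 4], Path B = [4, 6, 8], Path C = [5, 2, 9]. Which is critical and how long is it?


Path A: 2 + 9 + 4 = 15
Path B: 4 + 6 + 8 = 18
Path C: 5 + 2 + 9 = 16
Critical path = longest = max(15, 18, 16)
= 18 (Path B)


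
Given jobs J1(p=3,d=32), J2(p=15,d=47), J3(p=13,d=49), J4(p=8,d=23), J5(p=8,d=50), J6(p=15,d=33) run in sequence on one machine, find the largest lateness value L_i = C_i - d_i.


Lateness per job (L = C - d):
  J1: C=3, d=32, L=-29
  J2: C=18, d=47, L=-29
  J3: C=31, d=49, L=-18
  J4: C=39, d=23, L=16
  J5: C=47, d=50, L=-3
  J6: C=62, d=33, L=29
Lmax = max(-29, -29, -18, 16, -3, 29)
= 29


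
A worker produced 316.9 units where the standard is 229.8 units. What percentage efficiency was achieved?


Efficiency = (actual / standard) × 100
= (316.9 / 229.8) × 100
= 137.9%


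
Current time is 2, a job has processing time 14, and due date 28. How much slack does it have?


Slack = due - current_time - processing
= 28 - 2 - 14
= 12


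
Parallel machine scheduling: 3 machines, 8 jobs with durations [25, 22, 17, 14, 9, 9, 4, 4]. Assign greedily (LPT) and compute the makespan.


Jobs (LPT sorted): [25, 22, 17, 14, 9, 9, 4, 4]
Machines: 3
  J=25 → Machine 1 (load: 0+25=25)
  J=22 → Machine 2 (load: 0+22=22)
  J=17 → Machine 3 (load: 0+17=17)
  J=14 → Machine 3 (load: 17+14=31)
  J=9 → Machine 2 (load: 22+9=31)
  J=9 → Machine 1 (load: 25+9=34)
  J=4 → Machine 2 (load: 31+4=35)
  J=4 → Machine 3 (load: 31+4=35)
Machine loads: [34, 35, 35]
Makespan = max = 35 time units


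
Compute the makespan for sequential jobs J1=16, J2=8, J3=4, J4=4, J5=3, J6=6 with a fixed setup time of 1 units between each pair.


Makespan = Σ processing + (n-1) × setup
= (16 + 8 + 4 + 4 + 3 + 6) + (6-1)×1
= 41 + 5
= 46 time units


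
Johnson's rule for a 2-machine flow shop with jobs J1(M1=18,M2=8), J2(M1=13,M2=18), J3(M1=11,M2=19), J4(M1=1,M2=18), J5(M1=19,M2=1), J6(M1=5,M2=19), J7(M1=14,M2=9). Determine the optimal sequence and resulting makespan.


Johnson's rule:
Group 1 (M1≤M2, sort by M1): ['J4', 'J6', 'J3', 'J2']
Group 2 (M1>M2, sort desc M2): ['J7', 'J1', 'J5']
Sequence: J4 → J6 → J3 → J2 → J7 → J1 → J5
Makespan calculation:
  J4: M1 done=1, M2 done=19
  J6: M1 done=6, M2 done=38
  J3: M1 done=17, M2 done=57
  J2: M1 done=30, M2 done=75
  J7: M1 done=44, M2 done=84
  J1: M1 done=62, M2 done=92
  J5: M1 done=81, M2 done=93
= Sequence: J4 → J6 → J3 → J2 → J7 → J1 → J5, Makespan: 93


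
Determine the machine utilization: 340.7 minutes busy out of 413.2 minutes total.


Utilization = busy / total × 100
= 340.7 / 413.2 × 100
= 82.5%


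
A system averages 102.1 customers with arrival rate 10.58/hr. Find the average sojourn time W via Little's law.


Little's law: L = λW → W = L / λ
= 102.1 / 10.58
= 9.65 hours


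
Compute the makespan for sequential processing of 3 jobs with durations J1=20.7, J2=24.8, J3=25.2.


Sequential makespan: sum all processing times
= 20.7 + 24.8 + 25.2
= 70.7 time units


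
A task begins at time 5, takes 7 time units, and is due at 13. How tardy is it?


Completion = start + processing = 5 + 7 = 12
Tardiness = max(0, C - d) = max(0, 12 - 13)
= max(0, -1)
= 0


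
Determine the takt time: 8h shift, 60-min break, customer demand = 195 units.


Available = 8×60 - 60 = 420 min
Takt time = 420 / 195
= 2.15 min/unit


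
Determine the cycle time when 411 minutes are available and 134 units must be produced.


Cycle time = available time / demand
= 411 / 134
= 3.07 min/unit


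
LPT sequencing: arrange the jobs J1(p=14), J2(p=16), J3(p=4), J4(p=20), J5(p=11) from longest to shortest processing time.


LPT: sort by longest processing time first
  J4: p=20
  J2: p=16
  J1: p=14
  J5: p=11
  J3: p=4
Order: J4 → J2 → J1 → J5 → J3


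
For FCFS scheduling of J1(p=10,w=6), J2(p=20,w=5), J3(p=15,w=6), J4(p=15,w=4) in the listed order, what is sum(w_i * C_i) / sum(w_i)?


Completion times:
  J1: C=10, w×C=6×10=60
  J2: C=30, w×C=5×30=150
  J3: C=45, w×C=6×45=270
  J4: C=60, w×C=4×60=240
Sum w×C = 720
Sum w = 21
Weighted avg = 720/21
= 34.29


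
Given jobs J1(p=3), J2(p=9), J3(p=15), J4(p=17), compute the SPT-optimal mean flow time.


SPT order: J1 → J2 → J3 → J4
Completion times:
  J1: C=3
  J2: C=12
  J3: C=27
  J4: C=44
Sum = 86, n = 4
Mean flow = 86/4
= 21.50


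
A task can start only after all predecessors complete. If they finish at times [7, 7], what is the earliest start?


ES = max of all predecessor completion times
Predecessors: [7, 7]
ES = max(7, 7)
= 7


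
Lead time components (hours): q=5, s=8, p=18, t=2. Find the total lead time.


Lead time = queue + setup + processing + transit
= 5 + 8 + 18 + 2
= 33 hours


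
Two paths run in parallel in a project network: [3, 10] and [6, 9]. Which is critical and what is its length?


Path A: 3 + 10 = 13
Path B: 6 + 9 = 15
Critical path = longest = max(13, 15)
= 15 (Path B)


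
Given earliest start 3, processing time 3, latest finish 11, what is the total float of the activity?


EF = ES + duration = 3 + 3 = 6
LS = LF - duration = 11 - 3 = 8
Total Float = LF - EF = 11 - 6
(or LS - ES = 8 - 3)
= 5


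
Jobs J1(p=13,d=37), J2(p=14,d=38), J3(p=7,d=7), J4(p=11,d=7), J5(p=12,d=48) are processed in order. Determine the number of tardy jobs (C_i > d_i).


Completion vs due date:
  J1: C=13, d=37 → on time
  J2: C=27, d=38 → on time
  J3: C=34, d=7 → TARDY
  J4: C=45, d=7 → TARDY
  J5: C=57, d=48 → TARDY
Tardy jobs: J3, J4, J5
Count = 3


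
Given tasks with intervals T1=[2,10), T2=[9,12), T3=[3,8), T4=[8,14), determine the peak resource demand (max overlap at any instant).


Check each time point for overlaps:
  t=9: 3 tasks active (T1, T2, T4)
Max concurrent = 3


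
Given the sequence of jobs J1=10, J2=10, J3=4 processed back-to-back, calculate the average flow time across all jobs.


Completion times:
  J1: completes at 10
  J2: completes at 20
  J3: completes at 24
Sum = 54
Average = 54/3
= 18.00


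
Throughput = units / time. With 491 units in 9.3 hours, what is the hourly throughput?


Throughput = units / time
= 491 / 9.3
= 52.8 units/hour


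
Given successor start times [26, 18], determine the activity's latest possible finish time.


LF = min of all successor start times
Successors start at: [26, 18]
LF = min(26, 18)
= 18


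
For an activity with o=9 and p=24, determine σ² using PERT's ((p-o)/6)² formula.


σ² = ((p - o) / 6)² = (p - o)² / 36
= (24 - 9)² / 36
= 15² / 36
= 225 / 36
= 6.2500


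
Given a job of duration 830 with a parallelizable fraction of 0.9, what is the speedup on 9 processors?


Amdahl's law: T_p = T × ((1-p) + p/N)
= 830 × ((1-0.9) + 0.9/9)
= 830 × (0.10 + 0.1000)
= 830 × 0.2000
= 166.00
Speedup = 830/166.00
= 5.00×


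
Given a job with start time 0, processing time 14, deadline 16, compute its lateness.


Completion = 0 + 14 = 14
Lateness = C - d = 14 - 16
= -2


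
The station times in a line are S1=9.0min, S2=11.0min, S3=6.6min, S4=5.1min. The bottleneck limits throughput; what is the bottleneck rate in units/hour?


Bottleneck = longest station time
Station times: [9.0, 11.0, 6.6, 5.1]
Max = 11.0 min
Rate = 60 / 11.0
= 5.45 units/hour (bottleneck: 11.0min)


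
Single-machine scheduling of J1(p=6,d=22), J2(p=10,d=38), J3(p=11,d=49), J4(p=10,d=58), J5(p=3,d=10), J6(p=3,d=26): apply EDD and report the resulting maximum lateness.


EDD order: J5 → J1 → J6 → J2 → J3 → J4
Completion and lateness:
  J5: C=3, d=10, L=3-10=-7
  J1: C=9, d=22, L=9-22=-13
  J6: C=12, d=26, L=12-26=-14
  J2: C=22, d=38, L=22-38=-16
  J3: C=33, d=49, L=33-49=-16
  J4: C=43, d=58, L=43-58=-15
Lmax = max(-7, -13, -14, -16, -16, -15)
= -7


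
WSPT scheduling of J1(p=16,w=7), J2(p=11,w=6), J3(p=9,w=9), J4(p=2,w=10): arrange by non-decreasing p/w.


WSPT (Smith's rule): sort by p/w ascending
  J4: p/w = 2/10 = 0.200
  J3: p/w = 9/9 = 1.000
  J2: p/w = 11/6 = 1.833
  J1: p/w = 16/7 = 2.286
Order: J4 → J3 → J2 → J1


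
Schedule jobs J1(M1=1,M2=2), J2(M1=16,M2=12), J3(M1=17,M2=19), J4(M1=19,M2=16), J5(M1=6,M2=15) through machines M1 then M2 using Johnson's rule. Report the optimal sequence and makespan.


Johnson's rule:
Group 1 (M1≤M2, sort by M1): ['J1', 'J5', 'J3']
Group 2 (M1>M2, sort desc M2): ['J4', 'J2']
Sequence: J1 → J5 → J3 → J4 → J2
Makespan calculation:
  J1: M1 done=1, M2 done=3
  J5: M1 done=7, M2 done=22
  J3: M1 done=24, M2 done=43
  J4: M1 done=43, M2 done=59
  J2: M1 done=59, M2 done=71
= Sequence: J1 → J5 → J3 → J4 → J2, Makespan: 71


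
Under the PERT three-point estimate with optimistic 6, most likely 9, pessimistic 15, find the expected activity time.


te = (o + 4m + p) / 6
= (6 + 4×9 + 15) / 6
= (6 + 36 + 15) / 6
= 57 / 6
= 9.50


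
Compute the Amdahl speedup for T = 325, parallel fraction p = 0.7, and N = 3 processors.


Amdahl's law: T_p = T × ((1-p) + p/N)
= 325 × ((1-0.7) + 0.7/3)
= 325 × (0.30 + 0.2333)
= 325 × 0.5333
= 173.33
Speedup = 325/173.33
= 1.88×


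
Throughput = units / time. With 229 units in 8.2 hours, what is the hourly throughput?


Throughput = units / time
= 229 / 8.2
= 27.9 units/hour


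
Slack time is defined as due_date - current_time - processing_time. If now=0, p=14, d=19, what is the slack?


Slack = due - current_time - processing
= 19 - 0 - 14
= 5


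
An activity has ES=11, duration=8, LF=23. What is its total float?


EF = ES + duration = 11 + 8 = 19
LS = LF - duration = 23 - 8 = 15
Total Float = LF - EF = 23 - 19
(or LS - ES = 15 - 11)
= 4


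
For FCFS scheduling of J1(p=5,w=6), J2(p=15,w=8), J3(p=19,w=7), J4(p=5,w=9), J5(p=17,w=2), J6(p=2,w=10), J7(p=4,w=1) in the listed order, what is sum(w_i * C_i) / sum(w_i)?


Completion times:
  J1: C=5, w×C=6×5=30
  J2: C=20, w×C=8×20=160
  J3: C=39, w×C=7×39=273
  J4: C=44, w×C=9×44=396
  J5: C=61, w×C=2×61=122
  J6: C=63, w×C=10×63=630
  J7: C=67, w×C=1×67=67
Sum w×C = 1678
Sum w = 43
Weighted avg = 1678/43
= 39.02


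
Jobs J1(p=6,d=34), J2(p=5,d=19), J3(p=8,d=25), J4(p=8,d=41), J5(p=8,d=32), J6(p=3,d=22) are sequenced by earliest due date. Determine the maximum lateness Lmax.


EDD order: J2 → J6 → J3 → J5 → J1 → J4
Completion and lateness:
  J2: C=5, d=19, L=5-19=-14
  J6: C=8, d=22, L=8-22=-14
  J3: C=16, d=25, L=16-25=-9
  J5: C=24, d=32, L=24-32=-8
  J1: C=30, d=34, L=30-34=-4
  J4: C=38, d=41, L=38-41=-3
Lmax = max(-14, -14, -9, -8, -4, -3)
= -3


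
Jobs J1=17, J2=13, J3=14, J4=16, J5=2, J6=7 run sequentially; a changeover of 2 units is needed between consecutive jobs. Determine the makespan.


Makespan = Σ processing + (n-1) × setup
= (17 + 13 + 14 + 16 + 2 + 7) + (6-1)×2
= 69 + 10
= 79 time units


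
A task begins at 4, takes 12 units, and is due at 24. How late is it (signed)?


Completion = 4 + 12 = 16
Lateness = C - d = 16 - 24
= -8


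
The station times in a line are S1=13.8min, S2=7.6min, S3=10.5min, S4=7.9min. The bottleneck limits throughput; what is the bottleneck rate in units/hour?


Bottleneck = longest station time
Station times: [13.8, 7.6, 10.5, 7.9]
Max = 13.8 min
Rate = 60 / 13.8
= 4.35 units/hour (bottleneck: 13.8min)


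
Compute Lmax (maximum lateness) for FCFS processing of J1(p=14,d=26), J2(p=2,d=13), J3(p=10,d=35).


Lateness per job (L = C - d):
  J1: C=14, d=26, L=-12
  J2: C=16, d=13, L=3
  J3: C=26, d=35, L=-9
Lmax = max(-12, 3, -9)
= 3


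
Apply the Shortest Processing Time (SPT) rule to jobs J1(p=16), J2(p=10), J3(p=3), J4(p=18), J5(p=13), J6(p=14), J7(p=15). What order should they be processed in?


SPT: sort by shortest processing time
  J3: p=3
  J2: p=10
  J5: p=13
  J6: p=14
  J7: p=15
  J1: p=16
  J4: p=18
Order: J3 → J2 → J5 → J6 → J7 → J1 → J4


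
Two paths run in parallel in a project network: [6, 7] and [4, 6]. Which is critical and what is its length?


Path A: 6 + 7 = 13
Path B: 4 + 6 = 10
Critical path = longest = max(13, 10)
= 13 (Path A)


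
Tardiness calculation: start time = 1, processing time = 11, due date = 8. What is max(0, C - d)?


Completion = start + processing = 1 + 11 = 12
Tardiness = max(0, C - d) = max(0, 12 - 8)
= max(0, 4)
= 4


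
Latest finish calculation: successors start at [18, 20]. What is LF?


LF = min of all successor start times
Successors start at: [18, 20]
LF = min(18, 20)
= 18


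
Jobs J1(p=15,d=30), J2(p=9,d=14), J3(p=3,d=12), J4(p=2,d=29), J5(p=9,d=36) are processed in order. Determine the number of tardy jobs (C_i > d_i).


Completion vs due date:
  J1: C=15, d=30 → on time
  J2: C=24, d=14 → TARDY
  J3: C=27, d=12 → TARDY
  J4: C=29, d=29 → on time
  J5: C=38, d=36 → TARDY
Tardy jobs: J2, J3, J5
Count = 3


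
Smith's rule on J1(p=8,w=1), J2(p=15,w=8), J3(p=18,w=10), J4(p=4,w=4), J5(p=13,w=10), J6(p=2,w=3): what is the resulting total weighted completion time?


WSPT order (by p/w): J6 → J4 → J5 → J3 → J2 → J1
  J6: C=2, w·C=3×2=6
  J4: C=6, w·C=4×6=24
  J5: C=19, w·C=10×19=190
  J3: C=37, w·C=10×37=370
  J2: C=52, w·C=8×52=416
  J1: C=60, w·C=1×60=60
Σ w·C = 1066
= 1066


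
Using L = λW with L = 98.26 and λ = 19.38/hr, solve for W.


Little's law: L = λW → W = L / λ
= 98.26 / 19.38
= 5.07 hours


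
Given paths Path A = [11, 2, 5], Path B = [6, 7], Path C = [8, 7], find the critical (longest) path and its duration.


Path A: 11 + 2 + 5 = 18
Path B: 6 + 7 = 13
Path C: 8 + 7 = 15
Critical path = longest = max(18, 13, 15)
= 18 (Path A)


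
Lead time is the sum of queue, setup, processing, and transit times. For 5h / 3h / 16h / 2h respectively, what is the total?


Lead time = queue + setup + processing + transit
= 5 + 3 + 16 + 2
= 26 hours


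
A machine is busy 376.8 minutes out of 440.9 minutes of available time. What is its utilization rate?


Utilization = busy / total × 100
= 376.8 / 440.9 × 100
= 85.5%


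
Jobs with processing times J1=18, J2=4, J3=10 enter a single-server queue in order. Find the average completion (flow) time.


Completion times:
  J1: completes at 18
  J2: completes at 22
  J3: completes at 32
Sum = 72
Average = 72/3
= 24.00


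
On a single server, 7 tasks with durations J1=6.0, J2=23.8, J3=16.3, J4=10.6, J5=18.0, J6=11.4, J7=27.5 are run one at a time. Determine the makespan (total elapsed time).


Sequential makespan: sum all processing times
= 6.0 + 23.8 + 16.3 + 10.6 + 18.0 + 11.4 + 27.5
= 113.6 time units


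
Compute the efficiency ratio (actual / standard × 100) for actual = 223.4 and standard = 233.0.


Efficiency = (actual / standard) × 100
= (223.4 / 233.0) × 100
= 95.9%


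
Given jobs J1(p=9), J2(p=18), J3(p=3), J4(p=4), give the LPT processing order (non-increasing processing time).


LPT: sort by longest processing time first
  J2: p=18
  J1: p=9
  J4: p=4
  J3: p=3
Order: J2 → J1 → J4 → J3


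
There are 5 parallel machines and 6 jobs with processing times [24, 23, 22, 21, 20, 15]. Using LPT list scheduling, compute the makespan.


Jobs (LPT sorted): [24, 23, 22, 21, 20, 15]
Machines: 5
  J=24 → Machine 1 (load: 0+24=24)
  J=23 → Machine 2 (load: 0+23=23)
  J=22 → Machine 3 (load: 0+22=22)
  J=21 → Machine 4 (load: 0+21=21)
  J=20 → Machine 5 (load: 0+20=20)
  J=15 → Machine 5 (load: 20+15=35)
Machine loads: [24, 23, 22, 21, 35]
Makespan = max = 35 time units


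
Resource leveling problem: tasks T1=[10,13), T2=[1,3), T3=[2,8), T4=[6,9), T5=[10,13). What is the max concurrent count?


Check each time point for overlaps:
  t=2: 2 tasks active (T2, T3)
Max concurrent = 2


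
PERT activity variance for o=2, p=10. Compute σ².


σ² = ((p - o) / 6)² = (p - o)² / 36
= (10 - 2)² / 36
= 8² / 36
= 64 / 36
= 1.7778


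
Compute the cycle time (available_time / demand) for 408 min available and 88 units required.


Cycle time = available time / demand
= 408 / 88
= 4.64 min/unit


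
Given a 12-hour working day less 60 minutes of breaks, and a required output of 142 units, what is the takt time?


Available = 12×60 - 60 = 660 min
Takt time = 660 / 142
= 4.65 min/unit


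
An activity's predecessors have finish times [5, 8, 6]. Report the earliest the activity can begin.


ES = max of all predecessor completion times
Predecessors: [5, 8, 6]
ES = max(5, 8, 6)
= 8


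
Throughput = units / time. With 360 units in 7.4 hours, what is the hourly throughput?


Throughput = units / time
= 360 / 7.4
= 48.6 units/hour


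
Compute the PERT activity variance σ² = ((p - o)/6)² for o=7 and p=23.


σ² = ((p - o) / 6)² = (p - o)² / 36
= (23 - 7)² / 36
= 16² / 36
= 256 / 36
= 7.1111


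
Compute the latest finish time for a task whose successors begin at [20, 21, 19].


LF = min of all successor start times
Successors start at: [20, 21, 19]
LF = min(20, 21, 19)
= 19
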